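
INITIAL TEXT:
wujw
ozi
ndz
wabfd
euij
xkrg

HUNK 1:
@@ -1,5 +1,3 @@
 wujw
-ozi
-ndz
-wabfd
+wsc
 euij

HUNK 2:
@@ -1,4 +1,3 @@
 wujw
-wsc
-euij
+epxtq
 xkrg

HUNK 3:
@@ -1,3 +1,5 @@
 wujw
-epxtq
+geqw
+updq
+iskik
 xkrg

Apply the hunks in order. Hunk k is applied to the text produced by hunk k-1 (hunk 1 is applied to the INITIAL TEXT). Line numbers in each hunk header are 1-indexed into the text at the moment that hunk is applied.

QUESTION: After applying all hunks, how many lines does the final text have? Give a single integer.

Answer: 5

Derivation:
Hunk 1: at line 1 remove [ozi,ndz,wabfd] add [wsc] -> 4 lines: wujw wsc euij xkrg
Hunk 2: at line 1 remove [wsc,euij] add [epxtq] -> 3 lines: wujw epxtq xkrg
Hunk 3: at line 1 remove [epxtq] add [geqw,updq,iskik] -> 5 lines: wujw geqw updq iskik xkrg
Final line count: 5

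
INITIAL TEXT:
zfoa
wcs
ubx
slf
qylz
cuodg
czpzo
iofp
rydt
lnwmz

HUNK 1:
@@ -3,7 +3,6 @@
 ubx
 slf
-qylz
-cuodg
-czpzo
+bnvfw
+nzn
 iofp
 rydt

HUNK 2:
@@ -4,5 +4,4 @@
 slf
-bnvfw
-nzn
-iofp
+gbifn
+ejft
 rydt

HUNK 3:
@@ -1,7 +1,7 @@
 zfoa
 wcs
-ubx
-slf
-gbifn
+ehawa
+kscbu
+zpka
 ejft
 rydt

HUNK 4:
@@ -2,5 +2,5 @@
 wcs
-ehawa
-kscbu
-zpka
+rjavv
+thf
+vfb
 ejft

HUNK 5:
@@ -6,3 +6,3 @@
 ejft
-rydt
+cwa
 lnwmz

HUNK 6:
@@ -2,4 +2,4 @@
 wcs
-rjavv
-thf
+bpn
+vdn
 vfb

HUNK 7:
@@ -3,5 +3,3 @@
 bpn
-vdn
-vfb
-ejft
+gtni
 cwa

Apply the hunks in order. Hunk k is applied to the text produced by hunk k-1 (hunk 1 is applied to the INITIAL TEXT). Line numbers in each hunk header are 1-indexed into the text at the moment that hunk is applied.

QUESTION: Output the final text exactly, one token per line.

Hunk 1: at line 3 remove [qylz,cuodg,czpzo] add [bnvfw,nzn] -> 9 lines: zfoa wcs ubx slf bnvfw nzn iofp rydt lnwmz
Hunk 2: at line 4 remove [bnvfw,nzn,iofp] add [gbifn,ejft] -> 8 lines: zfoa wcs ubx slf gbifn ejft rydt lnwmz
Hunk 3: at line 1 remove [ubx,slf,gbifn] add [ehawa,kscbu,zpka] -> 8 lines: zfoa wcs ehawa kscbu zpka ejft rydt lnwmz
Hunk 4: at line 2 remove [ehawa,kscbu,zpka] add [rjavv,thf,vfb] -> 8 lines: zfoa wcs rjavv thf vfb ejft rydt lnwmz
Hunk 5: at line 6 remove [rydt] add [cwa] -> 8 lines: zfoa wcs rjavv thf vfb ejft cwa lnwmz
Hunk 6: at line 2 remove [rjavv,thf] add [bpn,vdn] -> 8 lines: zfoa wcs bpn vdn vfb ejft cwa lnwmz
Hunk 7: at line 3 remove [vdn,vfb,ejft] add [gtni] -> 6 lines: zfoa wcs bpn gtni cwa lnwmz

Answer: zfoa
wcs
bpn
gtni
cwa
lnwmz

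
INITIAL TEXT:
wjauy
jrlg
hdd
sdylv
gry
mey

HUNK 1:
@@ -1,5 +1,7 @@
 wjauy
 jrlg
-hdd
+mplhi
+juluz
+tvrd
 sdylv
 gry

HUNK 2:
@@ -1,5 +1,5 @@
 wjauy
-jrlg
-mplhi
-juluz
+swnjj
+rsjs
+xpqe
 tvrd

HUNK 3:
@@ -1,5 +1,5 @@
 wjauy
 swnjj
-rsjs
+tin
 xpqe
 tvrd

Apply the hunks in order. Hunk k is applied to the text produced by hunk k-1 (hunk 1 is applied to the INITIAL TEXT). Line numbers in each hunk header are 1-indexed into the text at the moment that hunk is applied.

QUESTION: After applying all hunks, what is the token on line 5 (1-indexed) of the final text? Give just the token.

Answer: tvrd

Derivation:
Hunk 1: at line 1 remove [hdd] add [mplhi,juluz,tvrd] -> 8 lines: wjauy jrlg mplhi juluz tvrd sdylv gry mey
Hunk 2: at line 1 remove [jrlg,mplhi,juluz] add [swnjj,rsjs,xpqe] -> 8 lines: wjauy swnjj rsjs xpqe tvrd sdylv gry mey
Hunk 3: at line 1 remove [rsjs] add [tin] -> 8 lines: wjauy swnjj tin xpqe tvrd sdylv gry mey
Final line 5: tvrd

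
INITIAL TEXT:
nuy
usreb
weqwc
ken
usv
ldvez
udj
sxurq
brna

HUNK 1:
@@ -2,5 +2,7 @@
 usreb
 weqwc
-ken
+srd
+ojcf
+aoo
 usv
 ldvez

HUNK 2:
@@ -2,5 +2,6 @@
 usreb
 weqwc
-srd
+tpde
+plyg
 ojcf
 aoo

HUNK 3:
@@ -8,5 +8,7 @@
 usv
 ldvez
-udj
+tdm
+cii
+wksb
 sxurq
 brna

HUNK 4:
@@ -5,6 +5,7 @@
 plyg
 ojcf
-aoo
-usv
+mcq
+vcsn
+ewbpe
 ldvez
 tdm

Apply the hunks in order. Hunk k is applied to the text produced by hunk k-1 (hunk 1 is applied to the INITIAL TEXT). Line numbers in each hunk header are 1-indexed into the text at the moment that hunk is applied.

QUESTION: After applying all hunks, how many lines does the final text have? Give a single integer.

Hunk 1: at line 2 remove [ken] add [srd,ojcf,aoo] -> 11 lines: nuy usreb weqwc srd ojcf aoo usv ldvez udj sxurq brna
Hunk 2: at line 2 remove [srd] add [tpde,plyg] -> 12 lines: nuy usreb weqwc tpde plyg ojcf aoo usv ldvez udj sxurq brna
Hunk 3: at line 8 remove [udj] add [tdm,cii,wksb] -> 14 lines: nuy usreb weqwc tpde plyg ojcf aoo usv ldvez tdm cii wksb sxurq brna
Hunk 4: at line 5 remove [aoo,usv] add [mcq,vcsn,ewbpe] -> 15 lines: nuy usreb weqwc tpde plyg ojcf mcq vcsn ewbpe ldvez tdm cii wksb sxurq brna
Final line count: 15

Answer: 15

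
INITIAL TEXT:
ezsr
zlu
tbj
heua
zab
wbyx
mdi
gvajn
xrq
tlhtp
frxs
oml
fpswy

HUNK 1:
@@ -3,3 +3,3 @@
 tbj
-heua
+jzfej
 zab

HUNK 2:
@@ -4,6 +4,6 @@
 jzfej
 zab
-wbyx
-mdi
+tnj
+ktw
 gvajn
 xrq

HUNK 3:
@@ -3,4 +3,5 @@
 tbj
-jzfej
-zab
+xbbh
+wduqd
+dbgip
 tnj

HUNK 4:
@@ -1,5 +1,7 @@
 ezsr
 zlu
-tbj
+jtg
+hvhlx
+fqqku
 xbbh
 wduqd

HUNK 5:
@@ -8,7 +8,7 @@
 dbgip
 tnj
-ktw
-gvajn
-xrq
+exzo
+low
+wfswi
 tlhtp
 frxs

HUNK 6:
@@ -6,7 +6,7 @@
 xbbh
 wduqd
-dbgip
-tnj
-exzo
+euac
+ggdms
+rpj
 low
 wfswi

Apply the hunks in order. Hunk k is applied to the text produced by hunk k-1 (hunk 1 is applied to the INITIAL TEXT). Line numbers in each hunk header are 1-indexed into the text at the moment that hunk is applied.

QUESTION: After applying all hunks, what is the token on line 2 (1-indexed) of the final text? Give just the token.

Hunk 1: at line 3 remove [heua] add [jzfej] -> 13 lines: ezsr zlu tbj jzfej zab wbyx mdi gvajn xrq tlhtp frxs oml fpswy
Hunk 2: at line 4 remove [wbyx,mdi] add [tnj,ktw] -> 13 lines: ezsr zlu tbj jzfej zab tnj ktw gvajn xrq tlhtp frxs oml fpswy
Hunk 3: at line 3 remove [jzfej,zab] add [xbbh,wduqd,dbgip] -> 14 lines: ezsr zlu tbj xbbh wduqd dbgip tnj ktw gvajn xrq tlhtp frxs oml fpswy
Hunk 4: at line 1 remove [tbj] add [jtg,hvhlx,fqqku] -> 16 lines: ezsr zlu jtg hvhlx fqqku xbbh wduqd dbgip tnj ktw gvajn xrq tlhtp frxs oml fpswy
Hunk 5: at line 8 remove [ktw,gvajn,xrq] add [exzo,low,wfswi] -> 16 lines: ezsr zlu jtg hvhlx fqqku xbbh wduqd dbgip tnj exzo low wfswi tlhtp frxs oml fpswy
Hunk 6: at line 6 remove [dbgip,tnj,exzo] add [euac,ggdms,rpj] -> 16 lines: ezsr zlu jtg hvhlx fqqku xbbh wduqd euac ggdms rpj low wfswi tlhtp frxs oml fpswy
Final line 2: zlu

Answer: zlu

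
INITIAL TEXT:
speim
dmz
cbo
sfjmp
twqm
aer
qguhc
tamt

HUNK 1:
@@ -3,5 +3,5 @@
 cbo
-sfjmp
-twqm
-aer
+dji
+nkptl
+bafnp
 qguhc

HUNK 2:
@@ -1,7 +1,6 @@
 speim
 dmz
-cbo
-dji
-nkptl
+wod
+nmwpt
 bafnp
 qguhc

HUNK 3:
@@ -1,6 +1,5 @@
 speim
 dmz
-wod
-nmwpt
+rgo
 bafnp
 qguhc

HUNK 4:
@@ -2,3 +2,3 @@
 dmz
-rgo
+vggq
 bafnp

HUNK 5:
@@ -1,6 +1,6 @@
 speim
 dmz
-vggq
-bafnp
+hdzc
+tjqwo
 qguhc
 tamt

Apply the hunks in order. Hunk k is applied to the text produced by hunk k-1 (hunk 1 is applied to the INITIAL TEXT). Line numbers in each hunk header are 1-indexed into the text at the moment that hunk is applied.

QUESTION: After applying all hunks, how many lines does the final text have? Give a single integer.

Hunk 1: at line 3 remove [sfjmp,twqm,aer] add [dji,nkptl,bafnp] -> 8 lines: speim dmz cbo dji nkptl bafnp qguhc tamt
Hunk 2: at line 1 remove [cbo,dji,nkptl] add [wod,nmwpt] -> 7 lines: speim dmz wod nmwpt bafnp qguhc tamt
Hunk 3: at line 1 remove [wod,nmwpt] add [rgo] -> 6 lines: speim dmz rgo bafnp qguhc tamt
Hunk 4: at line 2 remove [rgo] add [vggq] -> 6 lines: speim dmz vggq bafnp qguhc tamt
Hunk 5: at line 1 remove [vggq,bafnp] add [hdzc,tjqwo] -> 6 lines: speim dmz hdzc tjqwo qguhc tamt
Final line count: 6

Answer: 6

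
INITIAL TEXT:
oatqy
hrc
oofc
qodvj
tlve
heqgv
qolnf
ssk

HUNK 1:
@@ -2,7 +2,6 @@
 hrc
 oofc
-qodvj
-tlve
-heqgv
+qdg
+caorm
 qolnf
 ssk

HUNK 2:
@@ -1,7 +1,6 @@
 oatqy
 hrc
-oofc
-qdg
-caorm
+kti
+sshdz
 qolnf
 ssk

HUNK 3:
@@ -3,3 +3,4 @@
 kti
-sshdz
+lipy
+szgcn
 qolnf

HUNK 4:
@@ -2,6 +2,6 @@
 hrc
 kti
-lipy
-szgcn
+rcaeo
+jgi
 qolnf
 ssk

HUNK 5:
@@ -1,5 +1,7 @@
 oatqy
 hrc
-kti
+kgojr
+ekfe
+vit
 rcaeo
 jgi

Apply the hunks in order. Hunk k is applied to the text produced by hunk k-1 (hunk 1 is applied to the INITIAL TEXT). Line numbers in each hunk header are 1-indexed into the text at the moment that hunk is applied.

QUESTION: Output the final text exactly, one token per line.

Answer: oatqy
hrc
kgojr
ekfe
vit
rcaeo
jgi
qolnf
ssk

Derivation:
Hunk 1: at line 2 remove [qodvj,tlve,heqgv] add [qdg,caorm] -> 7 lines: oatqy hrc oofc qdg caorm qolnf ssk
Hunk 2: at line 1 remove [oofc,qdg,caorm] add [kti,sshdz] -> 6 lines: oatqy hrc kti sshdz qolnf ssk
Hunk 3: at line 3 remove [sshdz] add [lipy,szgcn] -> 7 lines: oatqy hrc kti lipy szgcn qolnf ssk
Hunk 4: at line 2 remove [lipy,szgcn] add [rcaeo,jgi] -> 7 lines: oatqy hrc kti rcaeo jgi qolnf ssk
Hunk 5: at line 1 remove [kti] add [kgojr,ekfe,vit] -> 9 lines: oatqy hrc kgojr ekfe vit rcaeo jgi qolnf ssk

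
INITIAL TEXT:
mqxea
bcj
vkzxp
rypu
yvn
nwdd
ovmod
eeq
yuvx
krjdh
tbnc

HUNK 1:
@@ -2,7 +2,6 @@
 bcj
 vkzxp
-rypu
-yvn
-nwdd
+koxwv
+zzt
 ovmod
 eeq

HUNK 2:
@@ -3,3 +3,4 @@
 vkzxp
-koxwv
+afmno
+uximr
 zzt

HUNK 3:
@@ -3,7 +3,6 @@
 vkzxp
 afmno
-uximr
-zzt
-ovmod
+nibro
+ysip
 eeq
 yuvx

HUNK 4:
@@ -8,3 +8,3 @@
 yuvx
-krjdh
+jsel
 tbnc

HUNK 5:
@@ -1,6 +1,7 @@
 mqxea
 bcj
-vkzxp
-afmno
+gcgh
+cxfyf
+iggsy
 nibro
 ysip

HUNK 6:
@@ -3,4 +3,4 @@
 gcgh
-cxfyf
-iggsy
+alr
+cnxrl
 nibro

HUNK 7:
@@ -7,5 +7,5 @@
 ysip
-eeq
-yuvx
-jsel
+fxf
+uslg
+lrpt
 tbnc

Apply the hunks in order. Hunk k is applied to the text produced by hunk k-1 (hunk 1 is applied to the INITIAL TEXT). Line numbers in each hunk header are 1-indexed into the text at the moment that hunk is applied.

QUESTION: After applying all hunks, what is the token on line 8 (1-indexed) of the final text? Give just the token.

Hunk 1: at line 2 remove [rypu,yvn,nwdd] add [koxwv,zzt] -> 10 lines: mqxea bcj vkzxp koxwv zzt ovmod eeq yuvx krjdh tbnc
Hunk 2: at line 3 remove [koxwv] add [afmno,uximr] -> 11 lines: mqxea bcj vkzxp afmno uximr zzt ovmod eeq yuvx krjdh tbnc
Hunk 3: at line 3 remove [uximr,zzt,ovmod] add [nibro,ysip] -> 10 lines: mqxea bcj vkzxp afmno nibro ysip eeq yuvx krjdh tbnc
Hunk 4: at line 8 remove [krjdh] add [jsel] -> 10 lines: mqxea bcj vkzxp afmno nibro ysip eeq yuvx jsel tbnc
Hunk 5: at line 1 remove [vkzxp,afmno] add [gcgh,cxfyf,iggsy] -> 11 lines: mqxea bcj gcgh cxfyf iggsy nibro ysip eeq yuvx jsel tbnc
Hunk 6: at line 3 remove [cxfyf,iggsy] add [alr,cnxrl] -> 11 lines: mqxea bcj gcgh alr cnxrl nibro ysip eeq yuvx jsel tbnc
Hunk 7: at line 7 remove [eeq,yuvx,jsel] add [fxf,uslg,lrpt] -> 11 lines: mqxea bcj gcgh alr cnxrl nibro ysip fxf uslg lrpt tbnc
Final line 8: fxf

Answer: fxf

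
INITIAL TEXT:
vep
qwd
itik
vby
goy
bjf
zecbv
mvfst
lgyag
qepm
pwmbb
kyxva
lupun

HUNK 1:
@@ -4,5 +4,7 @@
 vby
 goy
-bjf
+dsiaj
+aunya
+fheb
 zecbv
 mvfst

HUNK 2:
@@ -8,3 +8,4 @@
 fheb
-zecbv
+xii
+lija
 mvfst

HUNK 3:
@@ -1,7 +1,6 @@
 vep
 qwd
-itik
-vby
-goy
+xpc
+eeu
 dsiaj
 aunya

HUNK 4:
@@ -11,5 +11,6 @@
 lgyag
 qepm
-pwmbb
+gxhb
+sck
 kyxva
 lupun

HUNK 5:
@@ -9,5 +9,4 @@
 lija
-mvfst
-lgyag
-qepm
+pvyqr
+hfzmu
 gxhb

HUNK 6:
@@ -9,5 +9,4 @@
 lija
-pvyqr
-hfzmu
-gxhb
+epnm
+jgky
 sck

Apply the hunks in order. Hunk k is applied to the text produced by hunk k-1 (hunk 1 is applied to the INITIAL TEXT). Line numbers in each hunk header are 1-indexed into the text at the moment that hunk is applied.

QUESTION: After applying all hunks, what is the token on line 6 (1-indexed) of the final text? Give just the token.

Hunk 1: at line 4 remove [bjf] add [dsiaj,aunya,fheb] -> 15 lines: vep qwd itik vby goy dsiaj aunya fheb zecbv mvfst lgyag qepm pwmbb kyxva lupun
Hunk 2: at line 8 remove [zecbv] add [xii,lija] -> 16 lines: vep qwd itik vby goy dsiaj aunya fheb xii lija mvfst lgyag qepm pwmbb kyxva lupun
Hunk 3: at line 1 remove [itik,vby,goy] add [xpc,eeu] -> 15 lines: vep qwd xpc eeu dsiaj aunya fheb xii lija mvfst lgyag qepm pwmbb kyxva lupun
Hunk 4: at line 11 remove [pwmbb] add [gxhb,sck] -> 16 lines: vep qwd xpc eeu dsiaj aunya fheb xii lija mvfst lgyag qepm gxhb sck kyxva lupun
Hunk 5: at line 9 remove [mvfst,lgyag,qepm] add [pvyqr,hfzmu] -> 15 lines: vep qwd xpc eeu dsiaj aunya fheb xii lija pvyqr hfzmu gxhb sck kyxva lupun
Hunk 6: at line 9 remove [pvyqr,hfzmu,gxhb] add [epnm,jgky] -> 14 lines: vep qwd xpc eeu dsiaj aunya fheb xii lija epnm jgky sck kyxva lupun
Final line 6: aunya

Answer: aunya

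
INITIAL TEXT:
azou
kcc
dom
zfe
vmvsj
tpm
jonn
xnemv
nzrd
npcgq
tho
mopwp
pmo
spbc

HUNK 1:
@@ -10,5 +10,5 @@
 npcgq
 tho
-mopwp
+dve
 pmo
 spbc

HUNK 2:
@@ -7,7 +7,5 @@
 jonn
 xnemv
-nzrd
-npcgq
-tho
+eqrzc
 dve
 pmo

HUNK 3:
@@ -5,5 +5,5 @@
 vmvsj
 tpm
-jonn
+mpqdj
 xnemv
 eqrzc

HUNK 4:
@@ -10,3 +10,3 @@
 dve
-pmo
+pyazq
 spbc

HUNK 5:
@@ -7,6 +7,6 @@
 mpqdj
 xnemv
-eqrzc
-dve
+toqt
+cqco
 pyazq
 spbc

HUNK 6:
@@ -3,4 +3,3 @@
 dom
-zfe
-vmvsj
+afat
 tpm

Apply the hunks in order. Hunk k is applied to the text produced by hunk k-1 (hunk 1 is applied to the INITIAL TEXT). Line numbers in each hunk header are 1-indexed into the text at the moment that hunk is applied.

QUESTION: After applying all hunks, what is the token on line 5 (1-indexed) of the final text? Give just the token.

Hunk 1: at line 10 remove [mopwp] add [dve] -> 14 lines: azou kcc dom zfe vmvsj tpm jonn xnemv nzrd npcgq tho dve pmo spbc
Hunk 2: at line 7 remove [nzrd,npcgq,tho] add [eqrzc] -> 12 lines: azou kcc dom zfe vmvsj tpm jonn xnemv eqrzc dve pmo spbc
Hunk 3: at line 5 remove [jonn] add [mpqdj] -> 12 lines: azou kcc dom zfe vmvsj tpm mpqdj xnemv eqrzc dve pmo spbc
Hunk 4: at line 10 remove [pmo] add [pyazq] -> 12 lines: azou kcc dom zfe vmvsj tpm mpqdj xnemv eqrzc dve pyazq spbc
Hunk 5: at line 7 remove [eqrzc,dve] add [toqt,cqco] -> 12 lines: azou kcc dom zfe vmvsj tpm mpqdj xnemv toqt cqco pyazq spbc
Hunk 6: at line 3 remove [zfe,vmvsj] add [afat] -> 11 lines: azou kcc dom afat tpm mpqdj xnemv toqt cqco pyazq spbc
Final line 5: tpm

Answer: tpm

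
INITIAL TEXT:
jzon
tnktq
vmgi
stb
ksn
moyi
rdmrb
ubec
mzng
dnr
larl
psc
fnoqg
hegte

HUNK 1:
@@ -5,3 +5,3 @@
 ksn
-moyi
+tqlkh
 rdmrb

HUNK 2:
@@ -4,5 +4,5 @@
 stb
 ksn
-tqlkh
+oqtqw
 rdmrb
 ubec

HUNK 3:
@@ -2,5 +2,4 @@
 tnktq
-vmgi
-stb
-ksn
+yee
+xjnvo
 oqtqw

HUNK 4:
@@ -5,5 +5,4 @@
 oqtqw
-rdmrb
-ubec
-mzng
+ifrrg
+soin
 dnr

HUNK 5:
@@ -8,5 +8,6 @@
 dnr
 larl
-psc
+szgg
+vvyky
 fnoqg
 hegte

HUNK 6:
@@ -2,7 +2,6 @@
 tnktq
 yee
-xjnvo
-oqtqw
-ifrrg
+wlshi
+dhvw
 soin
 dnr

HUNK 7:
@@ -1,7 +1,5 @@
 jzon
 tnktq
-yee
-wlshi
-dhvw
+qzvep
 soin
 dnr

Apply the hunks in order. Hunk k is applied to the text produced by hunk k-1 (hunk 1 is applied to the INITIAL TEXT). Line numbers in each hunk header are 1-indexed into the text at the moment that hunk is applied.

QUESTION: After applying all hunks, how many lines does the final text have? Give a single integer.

Hunk 1: at line 5 remove [moyi] add [tqlkh] -> 14 lines: jzon tnktq vmgi stb ksn tqlkh rdmrb ubec mzng dnr larl psc fnoqg hegte
Hunk 2: at line 4 remove [tqlkh] add [oqtqw] -> 14 lines: jzon tnktq vmgi stb ksn oqtqw rdmrb ubec mzng dnr larl psc fnoqg hegte
Hunk 3: at line 2 remove [vmgi,stb,ksn] add [yee,xjnvo] -> 13 lines: jzon tnktq yee xjnvo oqtqw rdmrb ubec mzng dnr larl psc fnoqg hegte
Hunk 4: at line 5 remove [rdmrb,ubec,mzng] add [ifrrg,soin] -> 12 lines: jzon tnktq yee xjnvo oqtqw ifrrg soin dnr larl psc fnoqg hegte
Hunk 5: at line 8 remove [psc] add [szgg,vvyky] -> 13 lines: jzon tnktq yee xjnvo oqtqw ifrrg soin dnr larl szgg vvyky fnoqg hegte
Hunk 6: at line 2 remove [xjnvo,oqtqw,ifrrg] add [wlshi,dhvw] -> 12 lines: jzon tnktq yee wlshi dhvw soin dnr larl szgg vvyky fnoqg hegte
Hunk 7: at line 1 remove [yee,wlshi,dhvw] add [qzvep] -> 10 lines: jzon tnktq qzvep soin dnr larl szgg vvyky fnoqg hegte
Final line count: 10

Answer: 10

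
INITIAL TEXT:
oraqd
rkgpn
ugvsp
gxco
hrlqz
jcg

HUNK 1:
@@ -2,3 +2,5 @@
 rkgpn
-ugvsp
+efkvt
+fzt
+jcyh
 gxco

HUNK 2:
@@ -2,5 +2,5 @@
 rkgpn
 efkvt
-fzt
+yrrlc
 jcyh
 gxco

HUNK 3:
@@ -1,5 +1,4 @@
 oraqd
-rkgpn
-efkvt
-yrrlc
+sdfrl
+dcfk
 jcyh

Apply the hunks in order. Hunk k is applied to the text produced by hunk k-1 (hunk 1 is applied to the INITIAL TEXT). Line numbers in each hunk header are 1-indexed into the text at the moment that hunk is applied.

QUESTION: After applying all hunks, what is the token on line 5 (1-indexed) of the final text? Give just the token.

Hunk 1: at line 2 remove [ugvsp] add [efkvt,fzt,jcyh] -> 8 lines: oraqd rkgpn efkvt fzt jcyh gxco hrlqz jcg
Hunk 2: at line 2 remove [fzt] add [yrrlc] -> 8 lines: oraqd rkgpn efkvt yrrlc jcyh gxco hrlqz jcg
Hunk 3: at line 1 remove [rkgpn,efkvt,yrrlc] add [sdfrl,dcfk] -> 7 lines: oraqd sdfrl dcfk jcyh gxco hrlqz jcg
Final line 5: gxco

Answer: gxco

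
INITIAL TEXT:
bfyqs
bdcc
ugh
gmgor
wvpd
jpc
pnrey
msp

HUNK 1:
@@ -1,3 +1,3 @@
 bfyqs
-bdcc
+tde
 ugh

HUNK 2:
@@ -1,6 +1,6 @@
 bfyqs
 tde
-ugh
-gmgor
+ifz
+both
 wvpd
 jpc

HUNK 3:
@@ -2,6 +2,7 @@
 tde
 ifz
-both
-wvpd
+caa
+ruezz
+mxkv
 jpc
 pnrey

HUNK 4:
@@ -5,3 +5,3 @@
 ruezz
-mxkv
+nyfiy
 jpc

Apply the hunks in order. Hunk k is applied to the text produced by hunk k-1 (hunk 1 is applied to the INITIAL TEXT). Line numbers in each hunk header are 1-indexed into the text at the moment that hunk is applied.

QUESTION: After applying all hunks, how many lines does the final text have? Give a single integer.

Answer: 9

Derivation:
Hunk 1: at line 1 remove [bdcc] add [tde] -> 8 lines: bfyqs tde ugh gmgor wvpd jpc pnrey msp
Hunk 2: at line 1 remove [ugh,gmgor] add [ifz,both] -> 8 lines: bfyqs tde ifz both wvpd jpc pnrey msp
Hunk 3: at line 2 remove [both,wvpd] add [caa,ruezz,mxkv] -> 9 lines: bfyqs tde ifz caa ruezz mxkv jpc pnrey msp
Hunk 4: at line 5 remove [mxkv] add [nyfiy] -> 9 lines: bfyqs tde ifz caa ruezz nyfiy jpc pnrey msp
Final line count: 9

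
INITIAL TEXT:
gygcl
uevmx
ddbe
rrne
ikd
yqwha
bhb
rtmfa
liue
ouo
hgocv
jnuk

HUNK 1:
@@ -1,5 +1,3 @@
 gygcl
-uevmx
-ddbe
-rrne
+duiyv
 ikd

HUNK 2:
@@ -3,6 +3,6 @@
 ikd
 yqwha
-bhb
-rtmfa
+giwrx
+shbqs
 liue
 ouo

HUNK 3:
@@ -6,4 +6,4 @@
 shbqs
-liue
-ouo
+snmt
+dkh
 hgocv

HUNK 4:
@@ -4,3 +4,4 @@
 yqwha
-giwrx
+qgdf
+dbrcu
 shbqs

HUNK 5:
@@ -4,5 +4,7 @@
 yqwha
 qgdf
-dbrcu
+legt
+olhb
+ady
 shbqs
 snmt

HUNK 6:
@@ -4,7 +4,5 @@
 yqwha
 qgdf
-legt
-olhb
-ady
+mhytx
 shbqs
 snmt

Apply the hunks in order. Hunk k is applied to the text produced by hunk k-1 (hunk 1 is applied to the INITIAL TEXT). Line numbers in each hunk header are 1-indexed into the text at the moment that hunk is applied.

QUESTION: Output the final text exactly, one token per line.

Hunk 1: at line 1 remove [uevmx,ddbe,rrne] add [duiyv] -> 10 lines: gygcl duiyv ikd yqwha bhb rtmfa liue ouo hgocv jnuk
Hunk 2: at line 3 remove [bhb,rtmfa] add [giwrx,shbqs] -> 10 lines: gygcl duiyv ikd yqwha giwrx shbqs liue ouo hgocv jnuk
Hunk 3: at line 6 remove [liue,ouo] add [snmt,dkh] -> 10 lines: gygcl duiyv ikd yqwha giwrx shbqs snmt dkh hgocv jnuk
Hunk 4: at line 4 remove [giwrx] add [qgdf,dbrcu] -> 11 lines: gygcl duiyv ikd yqwha qgdf dbrcu shbqs snmt dkh hgocv jnuk
Hunk 5: at line 4 remove [dbrcu] add [legt,olhb,ady] -> 13 lines: gygcl duiyv ikd yqwha qgdf legt olhb ady shbqs snmt dkh hgocv jnuk
Hunk 6: at line 4 remove [legt,olhb,ady] add [mhytx] -> 11 lines: gygcl duiyv ikd yqwha qgdf mhytx shbqs snmt dkh hgocv jnuk

Answer: gygcl
duiyv
ikd
yqwha
qgdf
mhytx
shbqs
snmt
dkh
hgocv
jnuk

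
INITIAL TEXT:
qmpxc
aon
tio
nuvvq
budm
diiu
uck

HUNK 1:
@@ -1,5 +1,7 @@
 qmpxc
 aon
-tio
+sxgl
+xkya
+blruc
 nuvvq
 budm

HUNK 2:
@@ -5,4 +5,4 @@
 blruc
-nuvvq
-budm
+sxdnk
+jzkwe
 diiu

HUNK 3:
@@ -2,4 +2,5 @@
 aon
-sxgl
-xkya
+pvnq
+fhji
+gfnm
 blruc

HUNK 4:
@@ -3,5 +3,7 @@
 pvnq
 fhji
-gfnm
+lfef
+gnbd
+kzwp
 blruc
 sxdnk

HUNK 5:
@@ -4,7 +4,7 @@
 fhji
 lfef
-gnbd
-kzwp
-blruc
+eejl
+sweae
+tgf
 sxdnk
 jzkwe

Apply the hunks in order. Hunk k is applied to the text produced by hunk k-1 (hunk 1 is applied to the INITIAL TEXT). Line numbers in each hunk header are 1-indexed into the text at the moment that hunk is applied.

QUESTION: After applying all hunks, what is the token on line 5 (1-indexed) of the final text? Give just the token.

Answer: lfef

Derivation:
Hunk 1: at line 1 remove [tio] add [sxgl,xkya,blruc] -> 9 lines: qmpxc aon sxgl xkya blruc nuvvq budm diiu uck
Hunk 2: at line 5 remove [nuvvq,budm] add [sxdnk,jzkwe] -> 9 lines: qmpxc aon sxgl xkya blruc sxdnk jzkwe diiu uck
Hunk 3: at line 2 remove [sxgl,xkya] add [pvnq,fhji,gfnm] -> 10 lines: qmpxc aon pvnq fhji gfnm blruc sxdnk jzkwe diiu uck
Hunk 4: at line 3 remove [gfnm] add [lfef,gnbd,kzwp] -> 12 lines: qmpxc aon pvnq fhji lfef gnbd kzwp blruc sxdnk jzkwe diiu uck
Hunk 5: at line 4 remove [gnbd,kzwp,blruc] add [eejl,sweae,tgf] -> 12 lines: qmpxc aon pvnq fhji lfef eejl sweae tgf sxdnk jzkwe diiu uck
Final line 5: lfef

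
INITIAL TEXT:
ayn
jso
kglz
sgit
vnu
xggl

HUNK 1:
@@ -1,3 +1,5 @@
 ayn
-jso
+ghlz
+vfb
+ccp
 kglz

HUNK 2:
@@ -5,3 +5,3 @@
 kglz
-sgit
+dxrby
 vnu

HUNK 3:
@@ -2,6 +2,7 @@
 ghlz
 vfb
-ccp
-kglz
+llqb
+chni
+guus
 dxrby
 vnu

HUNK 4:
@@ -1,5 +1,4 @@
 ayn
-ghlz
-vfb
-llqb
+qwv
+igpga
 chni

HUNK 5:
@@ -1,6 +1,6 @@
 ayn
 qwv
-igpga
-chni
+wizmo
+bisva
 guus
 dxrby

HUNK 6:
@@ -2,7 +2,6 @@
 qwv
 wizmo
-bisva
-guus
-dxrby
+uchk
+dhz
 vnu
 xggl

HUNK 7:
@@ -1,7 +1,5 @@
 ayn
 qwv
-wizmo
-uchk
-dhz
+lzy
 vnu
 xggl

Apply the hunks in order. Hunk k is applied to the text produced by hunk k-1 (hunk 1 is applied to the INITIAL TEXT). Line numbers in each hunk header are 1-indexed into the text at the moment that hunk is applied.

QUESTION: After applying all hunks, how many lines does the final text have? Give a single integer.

Answer: 5

Derivation:
Hunk 1: at line 1 remove [jso] add [ghlz,vfb,ccp] -> 8 lines: ayn ghlz vfb ccp kglz sgit vnu xggl
Hunk 2: at line 5 remove [sgit] add [dxrby] -> 8 lines: ayn ghlz vfb ccp kglz dxrby vnu xggl
Hunk 3: at line 2 remove [ccp,kglz] add [llqb,chni,guus] -> 9 lines: ayn ghlz vfb llqb chni guus dxrby vnu xggl
Hunk 4: at line 1 remove [ghlz,vfb,llqb] add [qwv,igpga] -> 8 lines: ayn qwv igpga chni guus dxrby vnu xggl
Hunk 5: at line 1 remove [igpga,chni] add [wizmo,bisva] -> 8 lines: ayn qwv wizmo bisva guus dxrby vnu xggl
Hunk 6: at line 2 remove [bisva,guus,dxrby] add [uchk,dhz] -> 7 lines: ayn qwv wizmo uchk dhz vnu xggl
Hunk 7: at line 1 remove [wizmo,uchk,dhz] add [lzy] -> 5 lines: ayn qwv lzy vnu xggl
Final line count: 5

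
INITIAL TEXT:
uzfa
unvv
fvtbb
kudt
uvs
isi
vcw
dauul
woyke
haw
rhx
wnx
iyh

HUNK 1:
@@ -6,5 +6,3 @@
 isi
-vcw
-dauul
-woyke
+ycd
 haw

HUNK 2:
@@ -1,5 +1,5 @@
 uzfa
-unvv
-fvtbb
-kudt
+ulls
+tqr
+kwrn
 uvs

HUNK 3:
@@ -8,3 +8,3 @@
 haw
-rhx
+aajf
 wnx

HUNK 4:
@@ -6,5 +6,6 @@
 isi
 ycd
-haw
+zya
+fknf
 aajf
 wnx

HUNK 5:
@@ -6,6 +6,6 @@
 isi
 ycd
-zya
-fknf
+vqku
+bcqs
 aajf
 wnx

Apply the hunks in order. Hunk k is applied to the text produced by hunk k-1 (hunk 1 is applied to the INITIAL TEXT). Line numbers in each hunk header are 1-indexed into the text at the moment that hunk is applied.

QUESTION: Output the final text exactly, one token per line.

Answer: uzfa
ulls
tqr
kwrn
uvs
isi
ycd
vqku
bcqs
aajf
wnx
iyh

Derivation:
Hunk 1: at line 6 remove [vcw,dauul,woyke] add [ycd] -> 11 lines: uzfa unvv fvtbb kudt uvs isi ycd haw rhx wnx iyh
Hunk 2: at line 1 remove [unvv,fvtbb,kudt] add [ulls,tqr,kwrn] -> 11 lines: uzfa ulls tqr kwrn uvs isi ycd haw rhx wnx iyh
Hunk 3: at line 8 remove [rhx] add [aajf] -> 11 lines: uzfa ulls tqr kwrn uvs isi ycd haw aajf wnx iyh
Hunk 4: at line 6 remove [haw] add [zya,fknf] -> 12 lines: uzfa ulls tqr kwrn uvs isi ycd zya fknf aajf wnx iyh
Hunk 5: at line 6 remove [zya,fknf] add [vqku,bcqs] -> 12 lines: uzfa ulls tqr kwrn uvs isi ycd vqku bcqs aajf wnx iyh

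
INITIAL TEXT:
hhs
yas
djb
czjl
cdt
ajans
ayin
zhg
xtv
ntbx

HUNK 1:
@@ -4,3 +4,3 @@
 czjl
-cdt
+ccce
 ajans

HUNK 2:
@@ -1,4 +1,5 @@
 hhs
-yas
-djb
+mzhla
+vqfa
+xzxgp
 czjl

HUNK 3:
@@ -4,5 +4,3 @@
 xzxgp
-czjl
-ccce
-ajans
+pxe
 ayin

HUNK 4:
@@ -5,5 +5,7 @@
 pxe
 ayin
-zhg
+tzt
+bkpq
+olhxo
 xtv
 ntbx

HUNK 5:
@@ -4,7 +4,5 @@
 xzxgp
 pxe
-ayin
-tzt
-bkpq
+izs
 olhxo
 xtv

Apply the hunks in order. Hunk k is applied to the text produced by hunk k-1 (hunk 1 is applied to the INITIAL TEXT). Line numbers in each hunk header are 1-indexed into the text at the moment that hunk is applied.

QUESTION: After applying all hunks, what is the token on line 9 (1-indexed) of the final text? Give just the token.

Answer: ntbx

Derivation:
Hunk 1: at line 4 remove [cdt] add [ccce] -> 10 lines: hhs yas djb czjl ccce ajans ayin zhg xtv ntbx
Hunk 2: at line 1 remove [yas,djb] add [mzhla,vqfa,xzxgp] -> 11 lines: hhs mzhla vqfa xzxgp czjl ccce ajans ayin zhg xtv ntbx
Hunk 3: at line 4 remove [czjl,ccce,ajans] add [pxe] -> 9 lines: hhs mzhla vqfa xzxgp pxe ayin zhg xtv ntbx
Hunk 4: at line 5 remove [zhg] add [tzt,bkpq,olhxo] -> 11 lines: hhs mzhla vqfa xzxgp pxe ayin tzt bkpq olhxo xtv ntbx
Hunk 5: at line 4 remove [ayin,tzt,bkpq] add [izs] -> 9 lines: hhs mzhla vqfa xzxgp pxe izs olhxo xtv ntbx
Final line 9: ntbx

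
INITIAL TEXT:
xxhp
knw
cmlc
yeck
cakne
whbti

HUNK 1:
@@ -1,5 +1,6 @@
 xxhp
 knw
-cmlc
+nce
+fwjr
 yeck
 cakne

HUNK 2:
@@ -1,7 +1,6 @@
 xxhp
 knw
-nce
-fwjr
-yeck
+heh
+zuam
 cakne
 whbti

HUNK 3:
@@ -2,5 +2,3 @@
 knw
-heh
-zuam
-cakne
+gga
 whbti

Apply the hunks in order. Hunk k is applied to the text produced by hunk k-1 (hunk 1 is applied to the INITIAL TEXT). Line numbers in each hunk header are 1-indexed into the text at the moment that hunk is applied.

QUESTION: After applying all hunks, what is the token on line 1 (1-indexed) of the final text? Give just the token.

Answer: xxhp

Derivation:
Hunk 1: at line 1 remove [cmlc] add [nce,fwjr] -> 7 lines: xxhp knw nce fwjr yeck cakne whbti
Hunk 2: at line 1 remove [nce,fwjr,yeck] add [heh,zuam] -> 6 lines: xxhp knw heh zuam cakne whbti
Hunk 3: at line 2 remove [heh,zuam,cakne] add [gga] -> 4 lines: xxhp knw gga whbti
Final line 1: xxhp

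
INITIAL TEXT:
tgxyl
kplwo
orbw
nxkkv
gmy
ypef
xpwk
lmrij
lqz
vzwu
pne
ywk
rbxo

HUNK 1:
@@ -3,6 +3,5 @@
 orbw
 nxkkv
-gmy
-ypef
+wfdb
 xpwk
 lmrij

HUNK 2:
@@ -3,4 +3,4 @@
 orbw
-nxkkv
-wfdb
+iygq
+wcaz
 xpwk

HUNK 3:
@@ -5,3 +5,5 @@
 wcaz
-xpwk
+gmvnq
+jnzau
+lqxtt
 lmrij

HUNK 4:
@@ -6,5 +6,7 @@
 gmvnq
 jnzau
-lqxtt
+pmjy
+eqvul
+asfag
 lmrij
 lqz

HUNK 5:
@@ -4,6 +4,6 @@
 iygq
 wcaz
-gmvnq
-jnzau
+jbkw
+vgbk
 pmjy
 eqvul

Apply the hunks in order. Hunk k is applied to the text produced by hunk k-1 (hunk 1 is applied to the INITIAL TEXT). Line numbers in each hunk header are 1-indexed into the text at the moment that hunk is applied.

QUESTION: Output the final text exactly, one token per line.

Answer: tgxyl
kplwo
orbw
iygq
wcaz
jbkw
vgbk
pmjy
eqvul
asfag
lmrij
lqz
vzwu
pne
ywk
rbxo

Derivation:
Hunk 1: at line 3 remove [gmy,ypef] add [wfdb] -> 12 lines: tgxyl kplwo orbw nxkkv wfdb xpwk lmrij lqz vzwu pne ywk rbxo
Hunk 2: at line 3 remove [nxkkv,wfdb] add [iygq,wcaz] -> 12 lines: tgxyl kplwo orbw iygq wcaz xpwk lmrij lqz vzwu pne ywk rbxo
Hunk 3: at line 5 remove [xpwk] add [gmvnq,jnzau,lqxtt] -> 14 lines: tgxyl kplwo orbw iygq wcaz gmvnq jnzau lqxtt lmrij lqz vzwu pne ywk rbxo
Hunk 4: at line 6 remove [lqxtt] add [pmjy,eqvul,asfag] -> 16 lines: tgxyl kplwo orbw iygq wcaz gmvnq jnzau pmjy eqvul asfag lmrij lqz vzwu pne ywk rbxo
Hunk 5: at line 4 remove [gmvnq,jnzau] add [jbkw,vgbk] -> 16 lines: tgxyl kplwo orbw iygq wcaz jbkw vgbk pmjy eqvul asfag lmrij lqz vzwu pne ywk rbxo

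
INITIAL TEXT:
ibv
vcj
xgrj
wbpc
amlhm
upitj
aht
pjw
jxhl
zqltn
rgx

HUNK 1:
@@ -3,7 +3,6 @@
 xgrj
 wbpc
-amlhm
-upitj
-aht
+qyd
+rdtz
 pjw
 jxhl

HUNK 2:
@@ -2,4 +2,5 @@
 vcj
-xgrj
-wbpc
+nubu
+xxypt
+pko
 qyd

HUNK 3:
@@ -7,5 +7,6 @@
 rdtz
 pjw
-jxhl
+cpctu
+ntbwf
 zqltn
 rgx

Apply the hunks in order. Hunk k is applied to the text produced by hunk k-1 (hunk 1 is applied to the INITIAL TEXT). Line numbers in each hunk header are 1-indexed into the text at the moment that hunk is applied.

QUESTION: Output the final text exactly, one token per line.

Answer: ibv
vcj
nubu
xxypt
pko
qyd
rdtz
pjw
cpctu
ntbwf
zqltn
rgx

Derivation:
Hunk 1: at line 3 remove [amlhm,upitj,aht] add [qyd,rdtz] -> 10 lines: ibv vcj xgrj wbpc qyd rdtz pjw jxhl zqltn rgx
Hunk 2: at line 2 remove [xgrj,wbpc] add [nubu,xxypt,pko] -> 11 lines: ibv vcj nubu xxypt pko qyd rdtz pjw jxhl zqltn rgx
Hunk 3: at line 7 remove [jxhl] add [cpctu,ntbwf] -> 12 lines: ibv vcj nubu xxypt pko qyd rdtz pjw cpctu ntbwf zqltn rgx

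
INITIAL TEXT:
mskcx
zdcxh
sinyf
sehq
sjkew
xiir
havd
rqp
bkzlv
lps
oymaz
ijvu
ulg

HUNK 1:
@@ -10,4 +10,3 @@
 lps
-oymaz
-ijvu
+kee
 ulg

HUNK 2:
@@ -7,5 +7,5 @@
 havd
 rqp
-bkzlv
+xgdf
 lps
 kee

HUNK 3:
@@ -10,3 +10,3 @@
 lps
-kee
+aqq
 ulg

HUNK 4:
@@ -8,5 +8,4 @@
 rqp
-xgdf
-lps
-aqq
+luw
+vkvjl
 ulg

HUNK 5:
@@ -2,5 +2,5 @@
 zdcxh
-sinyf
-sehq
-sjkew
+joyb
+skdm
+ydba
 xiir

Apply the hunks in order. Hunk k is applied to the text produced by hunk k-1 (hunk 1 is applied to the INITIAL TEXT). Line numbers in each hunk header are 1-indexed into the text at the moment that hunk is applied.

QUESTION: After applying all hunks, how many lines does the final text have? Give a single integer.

Hunk 1: at line 10 remove [oymaz,ijvu] add [kee] -> 12 lines: mskcx zdcxh sinyf sehq sjkew xiir havd rqp bkzlv lps kee ulg
Hunk 2: at line 7 remove [bkzlv] add [xgdf] -> 12 lines: mskcx zdcxh sinyf sehq sjkew xiir havd rqp xgdf lps kee ulg
Hunk 3: at line 10 remove [kee] add [aqq] -> 12 lines: mskcx zdcxh sinyf sehq sjkew xiir havd rqp xgdf lps aqq ulg
Hunk 4: at line 8 remove [xgdf,lps,aqq] add [luw,vkvjl] -> 11 lines: mskcx zdcxh sinyf sehq sjkew xiir havd rqp luw vkvjl ulg
Hunk 5: at line 2 remove [sinyf,sehq,sjkew] add [joyb,skdm,ydba] -> 11 lines: mskcx zdcxh joyb skdm ydba xiir havd rqp luw vkvjl ulg
Final line count: 11

Answer: 11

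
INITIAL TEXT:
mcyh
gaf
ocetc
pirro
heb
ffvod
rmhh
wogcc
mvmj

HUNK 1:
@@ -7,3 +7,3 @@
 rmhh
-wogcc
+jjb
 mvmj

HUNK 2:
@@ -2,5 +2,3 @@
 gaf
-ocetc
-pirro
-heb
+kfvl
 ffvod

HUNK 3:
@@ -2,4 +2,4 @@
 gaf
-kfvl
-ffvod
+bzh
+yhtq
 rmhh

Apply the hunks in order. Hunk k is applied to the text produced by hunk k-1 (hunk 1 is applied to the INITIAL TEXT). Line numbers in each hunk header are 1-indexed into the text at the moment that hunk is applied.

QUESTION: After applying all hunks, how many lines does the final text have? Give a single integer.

Answer: 7

Derivation:
Hunk 1: at line 7 remove [wogcc] add [jjb] -> 9 lines: mcyh gaf ocetc pirro heb ffvod rmhh jjb mvmj
Hunk 2: at line 2 remove [ocetc,pirro,heb] add [kfvl] -> 7 lines: mcyh gaf kfvl ffvod rmhh jjb mvmj
Hunk 3: at line 2 remove [kfvl,ffvod] add [bzh,yhtq] -> 7 lines: mcyh gaf bzh yhtq rmhh jjb mvmj
Final line count: 7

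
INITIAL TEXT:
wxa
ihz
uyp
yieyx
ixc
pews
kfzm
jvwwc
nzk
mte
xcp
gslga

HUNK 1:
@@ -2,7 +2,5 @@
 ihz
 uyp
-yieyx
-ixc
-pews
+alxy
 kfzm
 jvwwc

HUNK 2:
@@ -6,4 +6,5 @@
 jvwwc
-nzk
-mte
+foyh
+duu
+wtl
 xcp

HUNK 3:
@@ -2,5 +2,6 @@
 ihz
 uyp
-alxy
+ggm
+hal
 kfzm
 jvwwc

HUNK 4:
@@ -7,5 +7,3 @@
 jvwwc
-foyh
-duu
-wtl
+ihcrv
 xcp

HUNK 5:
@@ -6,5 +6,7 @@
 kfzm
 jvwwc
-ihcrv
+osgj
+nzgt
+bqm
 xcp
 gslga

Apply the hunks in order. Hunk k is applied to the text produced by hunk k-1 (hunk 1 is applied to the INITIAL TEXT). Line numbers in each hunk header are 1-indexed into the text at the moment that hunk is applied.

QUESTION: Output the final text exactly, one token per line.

Hunk 1: at line 2 remove [yieyx,ixc,pews] add [alxy] -> 10 lines: wxa ihz uyp alxy kfzm jvwwc nzk mte xcp gslga
Hunk 2: at line 6 remove [nzk,mte] add [foyh,duu,wtl] -> 11 lines: wxa ihz uyp alxy kfzm jvwwc foyh duu wtl xcp gslga
Hunk 3: at line 2 remove [alxy] add [ggm,hal] -> 12 lines: wxa ihz uyp ggm hal kfzm jvwwc foyh duu wtl xcp gslga
Hunk 4: at line 7 remove [foyh,duu,wtl] add [ihcrv] -> 10 lines: wxa ihz uyp ggm hal kfzm jvwwc ihcrv xcp gslga
Hunk 5: at line 6 remove [ihcrv] add [osgj,nzgt,bqm] -> 12 lines: wxa ihz uyp ggm hal kfzm jvwwc osgj nzgt bqm xcp gslga

Answer: wxa
ihz
uyp
ggm
hal
kfzm
jvwwc
osgj
nzgt
bqm
xcp
gslga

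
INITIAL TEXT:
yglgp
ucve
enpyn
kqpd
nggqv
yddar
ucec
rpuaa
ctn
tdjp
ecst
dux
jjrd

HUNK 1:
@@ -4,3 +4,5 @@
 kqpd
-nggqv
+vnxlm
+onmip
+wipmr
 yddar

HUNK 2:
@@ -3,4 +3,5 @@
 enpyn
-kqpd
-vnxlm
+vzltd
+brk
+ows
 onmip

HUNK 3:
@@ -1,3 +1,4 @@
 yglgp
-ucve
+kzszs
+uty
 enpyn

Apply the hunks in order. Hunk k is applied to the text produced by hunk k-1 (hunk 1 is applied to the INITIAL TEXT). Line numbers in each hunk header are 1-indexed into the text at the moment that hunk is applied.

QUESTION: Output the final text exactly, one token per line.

Hunk 1: at line 4 remove [nggqv] add [vnxlm,onmip,wipmr] -> 15 lines: yglgp ucve enpyn kqpd vnxlm onmip wipmr yddar ucec rpuaa ctn tdjp ecst dux jjrd
Hunk 2: at line 3 remove [kqpd,vnxlm] add [vzltd,brk,ows] -> 16 lines: yglgp ucve enpyn vzltd brk ows onmip wipmr yddar ucec rpuaa ctn tdjp ecst dux jjrd
Hunk 3: at line 1 remove [ucve] add [kzszs,uty] -> 17 lines: yglgp kzszs uty enpyn vzltd brk ows onmip wipmr yddar ucec rpuaa ctn tdjp ecst dux jjrd

Answer: yglgp
kzszs
uty
enpyn
vzltd
brk
ows
onmip
wipmr
yddar
ucec
rpuaa
ctn
tdjp
ecst
dux
jjrd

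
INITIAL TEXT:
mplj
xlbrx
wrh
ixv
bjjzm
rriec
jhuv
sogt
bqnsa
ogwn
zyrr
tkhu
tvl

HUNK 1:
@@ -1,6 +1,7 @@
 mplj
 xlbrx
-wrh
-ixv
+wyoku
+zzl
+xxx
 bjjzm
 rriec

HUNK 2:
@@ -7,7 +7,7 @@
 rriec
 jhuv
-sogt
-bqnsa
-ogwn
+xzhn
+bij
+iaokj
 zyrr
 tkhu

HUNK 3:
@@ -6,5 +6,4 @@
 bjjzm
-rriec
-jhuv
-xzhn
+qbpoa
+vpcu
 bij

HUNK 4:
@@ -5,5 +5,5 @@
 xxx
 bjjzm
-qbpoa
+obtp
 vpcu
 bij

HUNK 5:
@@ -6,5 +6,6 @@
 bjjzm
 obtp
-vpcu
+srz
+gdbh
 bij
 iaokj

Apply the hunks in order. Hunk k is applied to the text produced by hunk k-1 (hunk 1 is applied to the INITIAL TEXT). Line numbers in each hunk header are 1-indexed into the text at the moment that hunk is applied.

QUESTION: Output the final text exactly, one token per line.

Hunk 1: at line 1 remove [wrh,ixv] add [wyoku,zzl,xxx] -> 14 lines: mplj xlbrx wyoku zzl xxx bjjzm rriec jhuv sogt bqnsa ogwn zyrr tkhu tvl
Hunk 2: at line 7 remove [sogt,bqnsa,ogwn] add [xzhn,bij,iaokj] -> 14 lines: mplj xlbrx wyoku zzl xxx bjjzm rriec jhuv xzhn bij iaokj zyrr tkhu tvl
Hunk 3: at line 6 remove [rriec,jhuv,xzhn] add [qbpoa,vpcu] -> 13 lines: mplj xlbrx wyoku zzl xxx bjjzm qbpoa vpcu bij iaokj zyrr tkhu tvl
Hunk 4: at line 5 remove [qbpoa] add [obtp] -> 13 lines: mplj xlbrx wyoku zzl xxx bjjzm obtp vpcu bij iaokj zyrr tkhu tvl
Hunk 5: at line 6 remove [vpcu] add [srz,gdbh] -> 14 lines: mplj xlbrx wyoku zzl xxx bjjzm obtp srz gdbh bij iaokj zyrr tkhu tvl

Answer: mplj
xlbrx
wyoku
zzl
xxx
bjjzm
obtp
srz
gdbh
bij
iaokj
zyrr
tkhu
tvl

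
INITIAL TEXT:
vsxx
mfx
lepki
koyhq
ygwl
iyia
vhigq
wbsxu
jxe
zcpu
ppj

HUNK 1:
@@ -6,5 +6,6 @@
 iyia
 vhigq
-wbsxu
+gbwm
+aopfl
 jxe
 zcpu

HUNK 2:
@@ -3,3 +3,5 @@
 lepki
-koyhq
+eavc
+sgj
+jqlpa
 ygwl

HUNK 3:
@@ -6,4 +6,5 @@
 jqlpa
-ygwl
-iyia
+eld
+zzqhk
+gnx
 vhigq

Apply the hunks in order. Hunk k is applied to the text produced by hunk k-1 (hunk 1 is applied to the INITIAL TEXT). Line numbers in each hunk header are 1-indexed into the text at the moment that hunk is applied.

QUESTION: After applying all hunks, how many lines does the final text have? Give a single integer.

Hunk 1: at line 6 remove [wbsxu] add [gbwm,aopfl] -> 12 lines: vsxx mfx lepki koyhq ygwl iyia vhigq gbwm aopfl jxe zcpu ppj
Hunk 2: at line 3 remove [koyhq] add [eavc,sgj,jqlpa] -> 14 lines: vsxx mfx lepki eavc sgj jqlpa ygwl iyia vhigq gbwm aopfl jxe zcpu ppj
Hunk 3: at line 6 remove [ygwl,iyia] add [eld,zzqhk,gnx] -> 15 lines: vsxx mfx lepki eavc sgj jqlpa eld zzqhk gnx vhigq gbwm aopfl jxe zcpu ppj
Final line count: 15

Answer: 15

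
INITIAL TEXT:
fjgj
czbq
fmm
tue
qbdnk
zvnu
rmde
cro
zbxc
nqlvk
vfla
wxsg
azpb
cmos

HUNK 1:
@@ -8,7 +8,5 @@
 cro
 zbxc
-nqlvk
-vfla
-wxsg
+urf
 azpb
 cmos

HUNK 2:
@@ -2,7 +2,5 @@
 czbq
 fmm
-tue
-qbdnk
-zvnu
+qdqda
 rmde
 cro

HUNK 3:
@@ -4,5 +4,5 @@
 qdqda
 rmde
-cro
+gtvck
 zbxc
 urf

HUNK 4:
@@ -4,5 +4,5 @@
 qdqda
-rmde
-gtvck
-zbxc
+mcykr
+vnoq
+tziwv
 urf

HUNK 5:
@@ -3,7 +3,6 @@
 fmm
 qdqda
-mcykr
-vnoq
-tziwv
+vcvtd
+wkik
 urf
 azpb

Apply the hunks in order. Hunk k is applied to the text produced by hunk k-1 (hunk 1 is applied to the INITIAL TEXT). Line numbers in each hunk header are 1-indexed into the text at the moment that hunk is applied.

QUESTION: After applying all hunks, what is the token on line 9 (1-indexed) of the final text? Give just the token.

Hunk 1: at line 8 remove [nqlvk,vfla,wxsg] add [urf] -> 12 lines: fjgj czbq fmm tue qbdnk zvnu rmde cro zbxc urf azpb cmos
Hunk 2: at line 2 remove [tue,qbdnk,zvnu] add [qdqda] -> 10 lines: fjgj czbq fmm qdqda rmde cro zbxc urf azpb cmos
Hunk 3: at line 4 remove [cro] add [gtvck] -> 10 lines: fjgj czbq fmm qdqda rmde gtvck zbxc urf azpb cmos
Hunk 4: at line 4 remove [rmde,gtvck,zbxc] add [mcykr,vnoq,tziwv] -> 10 lines: fjgj czbq fmm qdqda mcykr vnoq tziwv urf azpb cmos
Hunk 5: at line 3 remove [mcykr,vnoq,tziwv] add [vcvtd,wkik] -> 9 lines: fjgj czbq fmm qdqda vcvtd wkik urf azpb cmos
Final line 9: cmos

Answer: cmos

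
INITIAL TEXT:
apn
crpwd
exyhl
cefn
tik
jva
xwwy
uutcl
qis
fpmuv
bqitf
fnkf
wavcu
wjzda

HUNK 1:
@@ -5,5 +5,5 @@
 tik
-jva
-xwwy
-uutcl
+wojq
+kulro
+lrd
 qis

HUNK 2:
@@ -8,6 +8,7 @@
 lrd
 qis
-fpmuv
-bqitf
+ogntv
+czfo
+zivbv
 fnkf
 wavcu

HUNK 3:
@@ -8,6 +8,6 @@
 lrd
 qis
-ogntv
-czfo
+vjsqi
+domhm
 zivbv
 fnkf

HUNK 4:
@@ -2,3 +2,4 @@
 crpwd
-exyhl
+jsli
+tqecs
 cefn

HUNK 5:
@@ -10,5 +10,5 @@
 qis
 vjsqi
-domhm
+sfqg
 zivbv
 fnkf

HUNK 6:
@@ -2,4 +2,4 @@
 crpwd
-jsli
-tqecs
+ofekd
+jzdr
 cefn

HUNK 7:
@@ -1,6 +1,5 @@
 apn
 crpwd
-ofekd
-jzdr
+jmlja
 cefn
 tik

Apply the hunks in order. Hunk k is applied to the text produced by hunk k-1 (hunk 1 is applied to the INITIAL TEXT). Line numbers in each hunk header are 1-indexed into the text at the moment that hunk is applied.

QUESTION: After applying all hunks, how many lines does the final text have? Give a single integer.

Hunk 1: at line 5 remove [jva,xwwy,uutcl] add [wojq,kulro,lrd] -> 14 lines: apn crpwd exyhl cefn tik wojq kulro lrd qis fpmuv bqitf fnkf wavcu wjzda
Hunk 2: at line 8 remove [fpmuv,bqitf] add [ogntv,czfo,zivbv] -> 15 lines: apn crpwd exyhl cefn tik wojq kulro lrd qis ogntv czfo zivbv fnkf wavcu wjzda
Hunk 3: at line 8 remove [ogntv,czfo] add [vjsqi,domhm] -> 15 lines: apn crpwd exyhl cefn tik wojq kulro lrd qis vjsqi domhm zivbv fnkf wavcu wjzda
Hunk 4: at line 2 remove [exyhl] add [jsli,tqecs] -> 16 lines: apn crpwd jsli tqecs cefn tik wojq kulro lrd qis vjsqi domhm zivbv fnkf wavcu wjzda
Hunk 5: at line 10 remove [domhm] add [sfqg] -> 16 lines: apn crpwd jsli tqecs cefn tik wojq kulro lrd qis vjsqi sfqg zivbv fnkf wavcu wjzda
Hunk 6: at line 2 remove [jsli,tqecs] add [ofekd,jzdr] -> 16 lines: apn crpwd ofekd jzdr cefn tik wojq kulro lrd qis vjsqi sfqg zivbv fnkf wavcu wjzda
Hunk 7: at line 1 remove [ofekd,jzdr] add [jmlja] -> 15 lines: apn crpwd jmlja cefn tik wojq kulro lrd qis vjsqi sfqg zivbv fnkf wavcu wjzda
Final line count: 15

Answer: 15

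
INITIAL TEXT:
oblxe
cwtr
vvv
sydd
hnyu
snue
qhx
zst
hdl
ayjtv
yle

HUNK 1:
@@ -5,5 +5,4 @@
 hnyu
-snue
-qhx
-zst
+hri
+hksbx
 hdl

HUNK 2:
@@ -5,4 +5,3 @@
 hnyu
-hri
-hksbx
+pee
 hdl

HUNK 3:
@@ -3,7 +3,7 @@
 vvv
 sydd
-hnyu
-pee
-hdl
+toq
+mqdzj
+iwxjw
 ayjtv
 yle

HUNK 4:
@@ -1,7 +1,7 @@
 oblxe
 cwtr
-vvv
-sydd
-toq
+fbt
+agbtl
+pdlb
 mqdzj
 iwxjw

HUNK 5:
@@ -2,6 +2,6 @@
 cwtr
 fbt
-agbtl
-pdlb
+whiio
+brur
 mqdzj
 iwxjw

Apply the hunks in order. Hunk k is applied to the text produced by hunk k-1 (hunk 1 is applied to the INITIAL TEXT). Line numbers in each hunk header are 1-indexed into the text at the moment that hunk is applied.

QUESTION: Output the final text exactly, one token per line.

Answer: oblxe
cwtr
fbt
whiio
brur
mqdzj
iwxjw
ayjtv
yle

Derivation:
Hunk 1: at line 5 remove [snue,qhx,zst] add [hri,hksbx] -> 10 lines: oblxe cwtr vvv sydd hnyu hri hksbx hdl ayjtv yle
Hunk 2: at line 5 remove [hri,hksbx] add [pee] -> 9 lines: oblxe cwtr vvv sydd hnyu pee hdl ayjtv yle
Hunk 3: at line 3 remove [hnyu,pee,hdl] add [toq,mqdzj,iwxjw] -> 9 lines: oblxe cwtr vvv sydd toq mqdzj iwxjw ayjtv yle
Hunk 4: at line 1 remove [vvv,sydd,toq] add [fbt,agbtl,pdlb] -> 9 lines: oblxe cwtr fbt agbtl pdlb mqdzj iwxjw ayjtv yle
Hunk 5: at line 2 remove [agbtl,pdlb] add [whiio,brur] -> 9 lines: oblxe cwtr fbt whiio brur mqdzj iwxjw ayjtv yle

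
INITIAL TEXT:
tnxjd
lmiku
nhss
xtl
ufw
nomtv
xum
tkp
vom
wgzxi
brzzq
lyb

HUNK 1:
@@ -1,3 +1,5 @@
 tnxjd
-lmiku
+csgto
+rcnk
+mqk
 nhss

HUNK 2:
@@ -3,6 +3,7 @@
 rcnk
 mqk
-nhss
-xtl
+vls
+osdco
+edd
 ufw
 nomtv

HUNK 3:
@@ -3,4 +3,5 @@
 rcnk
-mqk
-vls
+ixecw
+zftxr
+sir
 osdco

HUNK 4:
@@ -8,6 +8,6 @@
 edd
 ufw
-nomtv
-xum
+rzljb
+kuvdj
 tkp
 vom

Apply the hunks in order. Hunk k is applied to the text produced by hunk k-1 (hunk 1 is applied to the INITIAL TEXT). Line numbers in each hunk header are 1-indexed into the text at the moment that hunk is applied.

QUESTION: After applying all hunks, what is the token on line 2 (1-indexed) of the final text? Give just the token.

Hunk 1: at line 1 remove [lmiku] add [csgto,rcnk,mqk] -> 14 lines: tnxjd csgto rcnk mqk nhss xtl ufw nomtv xum tkp vom wgzxi brzzq lyb
Hunk 2: at line 3 remove [nhss,xtl] add [vls,osdco,edd] -> 15 lines: tnxjd csgto rcnk mqk vls osdco edd ufw nomtv xum tkp vom wgzxi brzzq lyb
Hunk 3: at line 3 remove [mqk,vls] add [ixecw,zftxr,sir] -> 16 lines: tnxjd csgto rcnk ixecw zftxr sir osdco edd ufw nomtv xum tkp vom wgzxi brzzq lyb
Hunk 4: at line 8 remove [nomtv,xum] add [rzljb,kuvdj] -> 16 lines: tnxjd csgto rcnk ixecw zftxr sir osdco edd ufw rzljb kuvdj tkp vom wgzxi brzzq lyb
Final line 2: csgto

Answer: csgto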